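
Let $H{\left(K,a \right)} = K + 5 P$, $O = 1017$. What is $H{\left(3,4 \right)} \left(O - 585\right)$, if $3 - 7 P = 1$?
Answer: $\frac{13392}{7} \approx 1913.1$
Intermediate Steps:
$P = \frac{2}{7}$ ($P = \frac{3}{7} - \frac{1}{7} = \frac{2}{7} \approx 0.28571$)
$H{\left(K,a \right)} = \frac{10}{7} + K$ ($H{\left(K,a \right)} = K + 5 \cdot \frac{2}{7} = K + \frac{10}{7} = \frac{10}{7} + K$)
$H{\left(3,4 \right)} \left(O - 585\right) = \left(\frac{10}{7} + 3\right) \left(1017 - 585\right) = \frac{31}{7} \cdot 432 = \frac{13392}{7}$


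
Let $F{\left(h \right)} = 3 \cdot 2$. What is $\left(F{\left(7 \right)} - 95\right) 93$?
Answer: $-8277$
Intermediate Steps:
$F{\left(h \right)} = 6$
$\left(F{\left(7 \right)} - 95\right) 93 = \left(6 - 95\right) 93 = \left(-89\right) 93 = -8277$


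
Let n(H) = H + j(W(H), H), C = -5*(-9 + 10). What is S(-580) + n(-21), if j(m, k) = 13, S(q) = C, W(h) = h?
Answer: -13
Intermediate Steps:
C = -5 (C = -5*1 = -5)
S(q) = -5
n(H) = 13 + H (n(H) = H + 13 = 13 + H)
S(-580) + n(-21) = -5 + (13 - 21) = -5 - 8 = -13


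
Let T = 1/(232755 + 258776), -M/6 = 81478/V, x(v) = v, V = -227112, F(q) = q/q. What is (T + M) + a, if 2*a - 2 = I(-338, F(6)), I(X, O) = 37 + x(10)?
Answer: 123970517566/4651357853 ≈ 26.653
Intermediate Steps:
F(q) = 1
I(X, O) = 47 (I(X, O) = 37 + 10 = 47)
M = 40739/18926 (M = -488868/(-227112) = -488868*(-1)/227112 = -6*(-40739/113556) = 40739/18926 ≈ 2.1525)
a = 49/2 (a = 1 + (1/2)*47 = 1 + 47/2 = 49/2 ≈ 24.500)
T = 1/491531 ≈ 2.0345e-6
(T + M) + a = (1/491531 + 40739/18926) + 49/2 = 20024500335/9302715706 + 49/2 = 123970517566/4651357853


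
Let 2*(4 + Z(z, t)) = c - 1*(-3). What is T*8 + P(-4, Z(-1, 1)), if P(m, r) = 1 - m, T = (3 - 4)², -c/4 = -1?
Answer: 13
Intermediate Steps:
c = 4 (c = -4*(-1) = 4)
Z(z, t) = -½ (Z(z, t) = -4 + (4 - 1*(-3))/2 = -4 + (4 + 3)/2 = -4 + (½)*7 = -4 + 7/2 = -½)
T = 1 (T = (-1)² = 1)
T*8 + P(-4, Z(-1, 1)) = 1*8 + (1 - 1*(-4)) = 8 + (1 + 4) = 8 + 5 = 13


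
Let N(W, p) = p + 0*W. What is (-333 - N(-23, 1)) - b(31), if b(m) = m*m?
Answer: -1295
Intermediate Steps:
N(W, p) = p (N(W, p) = p + 0 = p)
b(m) = m²
(-333 - N(-23, 1)) - b(31) = (-333 - 1*1) - 1*31² = (-333 - 1) - 1*961 = -334 - 961 = -1295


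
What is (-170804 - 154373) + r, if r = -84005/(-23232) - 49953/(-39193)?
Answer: -26916321673481/82775616 ≈ -3.2517e+5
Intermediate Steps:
r = 404810551/82775616 (r = -84005*(-1/23232) - 49953*(-1/39193) = 84005/23232 + 49953/39193 = 404810551/82775616 ≈ 4.8905)
(-170804 - 154373) + r = (-170804 - 154373) + 404810551/82775616 = -325177 + 404810551/82775616 = -26916321673481/82775616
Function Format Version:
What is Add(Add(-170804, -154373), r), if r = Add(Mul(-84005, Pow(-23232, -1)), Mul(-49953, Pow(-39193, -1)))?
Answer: Rational(-26916321673481, 82775616) ≈ -3.2517e+5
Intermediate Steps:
r = Rational(404810551, 82775616) (r = Add(Mul(-84005, Rational(-1, 23232)), Mul(-49953, Rational(-1, 39193))) = Add(Rational(84005, 23232), Rational(49953, 39193)) = Rational(404810551, 82775616) ≈ 4.8905)
Add(Add(-170804, -154373), r) = Add(Add(-170804, -154373), Rational(404810551, 82775616)) = Add(-325177, Rational(404810551, 82775616)) = Rational(-26916321673481, 82775616)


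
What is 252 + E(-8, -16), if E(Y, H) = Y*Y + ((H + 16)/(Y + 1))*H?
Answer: 316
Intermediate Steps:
E(Y, H) = Y**2 + H*(16 + H)/(1 + Y) (E(Y, H) = Y**2 + ((16 + H)/(1 + Y))*H = Y**2 + H*(16 + H)/(1 + Y))
252 + E(-8, -16) = 252 + ((-16)**2 + (-8)**2 + (-8)**3 + 16*(-16))/(1 - 8) = 252 + (256 + 64 - 512 - 256)/(-7) = 252 - 1/7*(-448) = 252 + 64 = 316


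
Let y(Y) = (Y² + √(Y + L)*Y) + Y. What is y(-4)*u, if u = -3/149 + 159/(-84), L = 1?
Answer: -23943/1043 + 7981*I*√3/1043 ≈ -22.956 + 13.254*I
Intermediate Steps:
y(Y) = Y + Y² + Y*√(1 + Y) (y(Y) = (Y² + √(Y + 1)*Y) + Y = (Y² + √(1 + Y)*Y) + Y = (Y² + Y*√(1 + Y)) + Y = Y + Y² + Y*√(1 + Y))
u = -7981/4172 (u = -3*1/149 + 159*(-1/84) = -3/149 - 53/28 = -7981/4172 ≈ -1.9130)
y(-4)*u = -4*(1 - 4 + √(1 - 4))*(-7981/4172) = -4*(1 - 4 + √(-3))*(-7981/4172) = -4*(1 - 4 + I*√3)*(-7981/4172) = -4*(-3 + I*√3)*(-7981/4172) = (12 - 4*I*√3)*(-7981/4172) = -23943/1043 + 7981*I*√3/1043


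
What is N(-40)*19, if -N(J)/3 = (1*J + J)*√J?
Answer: 9120*I*√10 ≈ 28840.0*I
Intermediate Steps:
N(J) = -6*J^(3/2) (N(J) = -3*(1*J + J)*√J = -3*(J + J)*√J = -3*2*J*√J = -6*J^(3/2))
N(-40)*19 = -(-480)*I*√10*19 = (480*I*√10)*19 = 9120*I*√10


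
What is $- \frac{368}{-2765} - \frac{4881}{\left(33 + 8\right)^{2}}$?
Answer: $- \frac{12877357}{4647965} \approx -2.7705$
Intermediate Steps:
$- \frac{368}{-2765} - \frac{4881}{\left(33 + 8\right)^{2}} = \left(-368\right) \left(- \frac{1}{2765}\right) - \frac{4881}{41^{2}} = \frac{368}{2765} - \frac{4881}{1681} = - \frac{12877357}{4647965}$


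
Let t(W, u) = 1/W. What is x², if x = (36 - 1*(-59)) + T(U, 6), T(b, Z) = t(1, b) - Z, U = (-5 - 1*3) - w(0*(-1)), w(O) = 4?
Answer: 8100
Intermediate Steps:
U = -12 (U = (-5 - 1*3) - 1*4 = (-5 - 3) - 4 = -8 - 4 = -12)
t(W, u) = 1/W
T(b, Z) = 1 - Z (T(b, Z) = 1/1 - Z = 1 - Z)
x = 90 (x = (36 - 1*(-59)) + (1 - 1*6) = (36 + 59) + (1 - 6) = 95 - 5 = 90)
x² = 90² = 8100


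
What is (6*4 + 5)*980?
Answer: 28420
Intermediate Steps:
(6*4 + 5)*980 = (24 + 5)*980 = 29*980 = 28420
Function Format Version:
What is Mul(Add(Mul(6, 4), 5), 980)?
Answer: 28420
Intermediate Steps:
Mul(Add(Mul(6, 4), 5), 980) = Mul(Add(24, 5), 980) = Mul(29, 980) = 28420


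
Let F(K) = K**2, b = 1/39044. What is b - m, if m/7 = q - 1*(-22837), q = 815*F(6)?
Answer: -14260391515/39044 ≈ -3.6524e+5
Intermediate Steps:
b = 1/39044 ≈ 2.5612e-5
q = 29340 (q = 815*6**2 = 815*36 = 29340)
m = 365239 (m = 7*(29340 - 1*(-22837)) = 7*(29340 + 22837) = 7*52177 = 365239)
b - m = 1/39044 - 1*365239 = 1/39044 - 365239 = -14260391515/39044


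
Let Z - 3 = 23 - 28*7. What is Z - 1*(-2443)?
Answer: 2273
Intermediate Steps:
Z = -170 (Z = 3 + (23 - 28*7) = 3 + (23 - 196) = 3 - 173 = -170)
Z - 1*(-2443) = -170 - 1*(-2443) = -170 + 2443 = 2273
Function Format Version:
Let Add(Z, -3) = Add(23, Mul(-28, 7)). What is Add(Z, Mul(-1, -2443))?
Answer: 2273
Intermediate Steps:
Z = -170 (Z = Add(3, Add(23, Mul(-28, 7))) = Add(3, Add(23, -196)) = Add(3, -173) = -170)
Add(Z, Mul(-1, -2443)) = Add(-170, Mul(-1, -2443)) = Add(-170, 2443) = 2273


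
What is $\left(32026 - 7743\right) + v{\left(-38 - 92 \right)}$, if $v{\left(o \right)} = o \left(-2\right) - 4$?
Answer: $24539$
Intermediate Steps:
$v{\left(o \right)} = -4 - 2 o$ ($v{\left(o \right)} = - 2 o - 4 = -4 - 2 o$)
$\left(32026 - 7743\right) + v{\left(-38 - 92 \right)} = \left(32026 - 7743\right) - \left(4 + 2 \left(-38 - 92\right)\right) = 24283 - \left(4 + 2 \left(-38 - 92\right)\right) = 24283 - -256 = 24283 + \left(-4 + 260\right) = 24283 + 256 = 24539$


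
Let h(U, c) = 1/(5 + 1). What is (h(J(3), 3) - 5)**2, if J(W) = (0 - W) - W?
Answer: 841/36 ≈ 23.361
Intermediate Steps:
J(W) = -2*W (J(W) = -W - W = -2*W)
h(U, c) = 1/6
(h(J(3), 3) - 5)**2 = (1/6 - 5)**2 = (-29/6)**2 = 841/36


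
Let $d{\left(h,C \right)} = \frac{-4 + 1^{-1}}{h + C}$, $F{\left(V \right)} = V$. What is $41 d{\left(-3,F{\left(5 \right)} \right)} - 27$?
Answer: $- \frac{177}{2} \approx -88.5$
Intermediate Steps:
$d{\left(h,C \right)} = - \frac{3}{C + h}$ ($d{\left(h,C \right)} = \frac{-4 + 1}{C + h} = - \frac{3}{C + h}$)
$41 d{\left(-3,F{\left(5 \right)} \right)} - 27 = 41 \left(- \frac{3}{5 - 3}\right) - 27 = 41 \left(- \frac{3}{2}\right) - 27 = - \frac{123}{2} - 27 = - \frac{177}{2}$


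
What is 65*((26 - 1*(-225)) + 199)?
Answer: 29250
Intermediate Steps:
65*((26 - 1*(-225)) + 199) = 65*((26 + 225) + 199) = 65*(251 + 199) = 65*450 = 29250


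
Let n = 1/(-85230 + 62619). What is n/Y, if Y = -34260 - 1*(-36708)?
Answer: -1/55351728 ≈ -1.8066e-8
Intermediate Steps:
n = -1/22611 (n = 1/(-22611) = -1/22611 ≈ -4.4226e-5)
Y = 2448 (Y = -34260 + 36708 = 2448)
n/Y = -1/22611/2448 = -1/22611*1/2448 = -1/55351728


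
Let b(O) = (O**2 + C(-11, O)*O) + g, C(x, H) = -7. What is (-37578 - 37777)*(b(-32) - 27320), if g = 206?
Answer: 1949132430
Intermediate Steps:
b(O) = 206 + O**2 - 7*O (b(O) = (O**2 - 7*O) + 206 = 206 + O**2 - 7*O)
(-37578 - 37777)*(b(-32) - 27320) = (-37578 - 37777)*((206 + (-32)**2 - 7*(-32)) - 27320) = -75355*((206 + 1024 + 224) - 27320) = -75355*(1454 - 27320) = -75355*(-25866) = 1949132430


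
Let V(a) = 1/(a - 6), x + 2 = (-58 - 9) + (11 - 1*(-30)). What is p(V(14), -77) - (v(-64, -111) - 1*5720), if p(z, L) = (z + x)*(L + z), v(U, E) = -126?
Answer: 511289/64 ≈ 7988.9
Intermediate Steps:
x = -28 (x = -2 + ((-58 - 9) + (11 - 1*(-30))) = -2 + (-67 + (11 + 30)) = -2 + (-67 + 41) = -2 - 26 = -28)
V(a) = 1/(-6 + a)
p(z, L) = (-28 + z)*(L + z) (p(z, L) = (z - 28)*(L + z) = (-28 + z)*(L + z))
p(V(14), -77) - (v(-64, -111) - 1*5720) = ((1/(-6 + 14))² - 28*(-77) - 28/(-6 + 14) - 77/(-6 + 14)) - (-126 - 1*5720) = ((1/8)² + 2156 - 28/8 - 77/8) - (-126 - 5720) = ((⅛)² + 2156 - 28*⅛ - 77*⅛) - 1*(-5846) = (1/64 + 2156 - 7/2 - 77/8) + 5846 = 137145/64 + 5846 = 511289/64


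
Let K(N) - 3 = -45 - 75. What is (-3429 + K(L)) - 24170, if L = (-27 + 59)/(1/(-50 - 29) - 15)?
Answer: -27716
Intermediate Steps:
L = -1264/593 (L = 32/(1/(-79) - 15) = 32/(-1/79 - 15) = 32/(-1186/79) = 32*(-79/1186) = -1264/593 ≈ -2.1315)
K(N) = -117 (K(N) = 3 + (-45 - 75) = 3 - 120 = -117)
(-3429 + K(L)) - 24170 = (-3429 - 117) - 24170 = -3546 - 24170 = -27716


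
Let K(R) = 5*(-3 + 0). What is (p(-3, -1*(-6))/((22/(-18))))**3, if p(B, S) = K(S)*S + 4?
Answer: 463684824/1331 ≈ 3.4837e+5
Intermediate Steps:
K(R) = -15 (K(R) = 5*(-3) = -15)
p(B, S) = 4 - 15*S (p(B, S) = -15*S + 4 = 4 - 15*S)
(p(-3, -1*(-6))/((22/(-18))))**3 = ((4 - (-15)*(-6))/((22/(-18))))**3 = ((4 - 15*6)/((22*(-1/18))))**3 = ((4 - 90)/(-11/9))**3 = (-86*(-9/11))**3 = (774/11)**3 = 463684824/1331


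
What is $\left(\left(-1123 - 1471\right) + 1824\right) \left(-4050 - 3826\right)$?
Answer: $6064520$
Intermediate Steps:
$\left(\left(-1123 - 1471\right) + 1824\right) \left(-4050 - 3826\right) = \left(-2594 + 1824\right) \left(-7876\right) = \left(-770\right) \left(-7876\right) = 6064520$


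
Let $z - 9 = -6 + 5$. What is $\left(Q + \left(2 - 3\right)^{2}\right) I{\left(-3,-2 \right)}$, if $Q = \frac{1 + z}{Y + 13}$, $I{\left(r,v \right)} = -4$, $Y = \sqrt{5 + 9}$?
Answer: $- \frac{1088}{155} + \frac{36 \sqrt{14}}{155} \approx -6.1503$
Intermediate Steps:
$Y = \sqrt{14} \approx 3.7417$
$z = 8$ ($z = 9 + \left(-6 + 5\right) = 9 - 1 = 8$)
$Q = \frac{9}{13 + \sqrt{14}}$ ($Q = \frac{1 + 8}{\sqrt{14} + 13} = \frac{9}{13 + \sqrt{14}} \approx 0.53758$)
$\left(Q + \left(2 - 3\right)^{2}\right) I{\left(-3,-2 \right)} = \left(\left(\frac{117}{155} - \frac{9 \sqrt{14}}{155}\right) + \left(2 - 3\right)^{2}\right) \left(-4\right) = \left(\left(\frac{117}{155} - \frac{9 \sqrt{14}}{155}\right) + \left(-1\right)^{2}\right) \left(-4\right) = \left(\left(\frac{117}{155} - \frac{9 \sqrt{14}}{155}\right) + 1\right) \left(-4\right) = \left(\frac{272}{155} - \frac{9 \sqrt{14}}{155}\right) \left(-4\right) = - \frac{1088}{155} + \frac{36 \sqrt{14}}{155}$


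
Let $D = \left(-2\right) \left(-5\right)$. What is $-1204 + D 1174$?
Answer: $10536$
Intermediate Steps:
$D = 10$
$-1204 + D 1174 = -1204 + 10 \cdot 1174 = -1204 + 11740 = 10536$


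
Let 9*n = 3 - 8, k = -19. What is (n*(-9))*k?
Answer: -95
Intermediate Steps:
n = -5/9 (n = (3 - 8)/9 = (1/9)*(-5) = -5/9 ≈ -0.55556)
(n*(-9))*k = -5/9*(-9)*(-19) = 5*(-19) = -95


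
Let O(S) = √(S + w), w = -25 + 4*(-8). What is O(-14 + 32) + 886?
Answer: 886 + I*√39 ≈ 886.0 + 6.245*I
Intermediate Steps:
w = -57 (w = -25 - 32 = -57)
O(S) = √(-57 + S) (O(S) = √(S - 57) = √(-57 + S))
O(-14 + 32) + 886 = √(-57 + (-14 + 32)) + 886 = √(-57 + 18) + 886 = √(-39) + 886 = I*√39 + 886 = 886 + I*√39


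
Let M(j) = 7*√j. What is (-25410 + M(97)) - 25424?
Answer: -50834 + 7*√97 ≈ -50765.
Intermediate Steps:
(-25410 + M(97)) - 25424 = (-25410 + 7*√97) - 25424 = -50834 + 7*√97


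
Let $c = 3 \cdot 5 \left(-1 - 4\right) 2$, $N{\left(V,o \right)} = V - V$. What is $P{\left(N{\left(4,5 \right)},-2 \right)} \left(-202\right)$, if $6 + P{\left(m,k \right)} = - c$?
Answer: $-29088$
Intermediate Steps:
$N{\left(V,o \right)} = 0$
$c = -150$ ($c = 3 \cdot 5 \left(-5\right) 2 = 3 \left(-25\right) 2 = \left(-75\right) 2 = -150$)
$P{\left(m,k \right)} = 144$ ($P{\left(m,k \right)} = -6 - -150 = -6 + 150 = 144$)
$P{\left(N{\left(4,5 \right)},-2 \right)} \left(-202\right) = 144 \left(-202\right) = -29088$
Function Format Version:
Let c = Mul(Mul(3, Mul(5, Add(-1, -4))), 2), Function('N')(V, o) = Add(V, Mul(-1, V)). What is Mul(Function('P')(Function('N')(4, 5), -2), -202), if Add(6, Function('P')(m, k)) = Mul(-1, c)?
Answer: -29088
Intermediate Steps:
Function('N')(V, o) = 0
c = -150 (c = Mul(Mul(3, Mul(5, -5)), 2) = Mul(Mul(3, -25), 2) = Mul(-75, 2) = -150)
Function('P')(m, k) = 144 (Function('P')(m, k) = Add(-6, Mul(-1, -150)) = Add(-6, 150) = 144)
Mul(Function('P')(Function('N')(4, 5), -2), -202) = Mul(144, -202) = -29088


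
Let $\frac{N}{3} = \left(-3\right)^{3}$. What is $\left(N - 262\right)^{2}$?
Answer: $117649$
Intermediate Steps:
$N = -81$ ($N = 3 \left(-3\right)^{3} = 3 \left(-27\right) = -81$)
$\left(N - 262\right)^{2} = \left(-81 - 262\right)^{2} = \left(-343\right)^{2} = 117649$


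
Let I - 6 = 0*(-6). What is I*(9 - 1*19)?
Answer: -60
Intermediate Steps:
I = 6 (I = 6 + 0*(-6) = 6 + 0 = 6)
I*(9 - 1*19) = 6*(9 - 1*19) = 6*(9 - 19) = 6*(-10) = -60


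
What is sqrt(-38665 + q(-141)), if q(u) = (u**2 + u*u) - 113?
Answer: 2*sqrt(246) ≈ 31.369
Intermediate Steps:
q(u) = -113 + 2*u**2 (q(u) = (u**2 + u**2) - 113 = 2*u**2 - 113 = -113 + 2*u**2)
sqrt(-38665 + q(-141)) = sqrt(-38665 + (-113 + 2*(-141)**2)) = sqrt(-38665 + (-113 + 2*19881)) = sqrt(-38665 + (-113 + 39762)) = sqrt(-38665 + 39649) = sqrt(984) = 2*sqrt(246)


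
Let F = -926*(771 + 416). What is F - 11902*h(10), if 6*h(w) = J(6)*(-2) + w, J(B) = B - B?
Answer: -3356996/3 ≈ -1.1190e+6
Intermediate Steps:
J(B) = 0
h(w) = w/6 (h(w) = (0*(-2) + w)/6 = (0 + w)/6 = w/6)
F = -1099162 (F = -926*1187 = -1099162)
F - 11902*h(10) = -1099162 - 5951*10/3 = -1099162 - 11902*5/3 = -1099162 - 59510/3 = -3356996/3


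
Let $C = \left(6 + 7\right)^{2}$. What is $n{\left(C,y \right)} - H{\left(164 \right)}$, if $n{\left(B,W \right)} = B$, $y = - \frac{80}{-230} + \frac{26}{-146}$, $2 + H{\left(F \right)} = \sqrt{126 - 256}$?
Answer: $171 - i \sqrt{130} \approx 171.0 - 11.402 i$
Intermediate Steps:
$H{\left(F \right)} = -2 + i \sqrt{130}$ ($H{\left(F \right)} = -2 + \sqrt{126 - 256} = -2 + \sqrt{-130} = -2 + i \sqrt{130}$)
$y = \frac{285}{1679}$ ($y = \left(-80\right) \left(- \frac{1}{230}\right) + 26 \left(- \frac{1}{146}\right) = \frac{8}{23} - \frac{13}{73} = \frac{285}{1679} \approx 0.16974$)
$C = 169$ ($C = 13^{2} = 169$)
$n{\left(C,y \right)} - H{\left(164 \right)} = 169 - \left(-2 + i \sqrt{130}\right) = 169 + \left(2 - i \sqrt{130}\right) = 171 - i \sqrt{130}$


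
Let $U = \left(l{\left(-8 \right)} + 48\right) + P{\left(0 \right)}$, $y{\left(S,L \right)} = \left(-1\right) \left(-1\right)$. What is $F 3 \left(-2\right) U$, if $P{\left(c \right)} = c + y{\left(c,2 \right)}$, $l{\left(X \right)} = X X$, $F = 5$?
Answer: $-3390$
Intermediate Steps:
$l{\left(X \right)} = X^{2}$
$y{\left(S,L \right)} = 1$
$P{\left(c \right)} = 1 + c$ ($P{\left(c \right)} = c + 1 = 1 + c$)
$U = 113$ ($U = \left(\left(-8\right)^{2} + 48\right) + \left(1 + 0\right) = \left(64 + 48\right) + 1 = 112 + 1 = 113$)
$F 3 \left(-2\right) U = 5 \cdot 3 \left(-2\right) 113 = 15 \left(-2\right) 113 = \left(-30\right) 113 = -3390$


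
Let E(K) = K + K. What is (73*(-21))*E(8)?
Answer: -24528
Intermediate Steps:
E(K) = 2*K
(73*(-21))*E(8) = (73*(-21))*(2*8) = -1533*16 = -24528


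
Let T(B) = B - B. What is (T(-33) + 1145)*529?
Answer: 605705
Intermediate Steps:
T(B) = 0
(T(-33) + 1145)*529 = (0 + 1145)*529 = 1145*529 = 605705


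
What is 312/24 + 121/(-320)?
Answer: 4039/320 ≈ 12.622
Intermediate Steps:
312/24 + 121/(-320) = 312*(1/24) + 121*(-1/320) = 13 - 121/320 = 4039/320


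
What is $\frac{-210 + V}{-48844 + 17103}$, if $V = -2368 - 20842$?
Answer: $\frac{23420}{31741} \approx 0.73785$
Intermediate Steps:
$V = -23210$
$\frac{-210 + V}{-48844 + 17103} = \frac{-210 - 23210}{-48844 + 17103} = - \frac{23420}{-31741} = \left(-23420\right) \left(- \frac{1}{31741}\right) = \frac{23420}{31741}$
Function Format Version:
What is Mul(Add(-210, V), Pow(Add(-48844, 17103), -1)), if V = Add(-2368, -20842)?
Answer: Rational(23420, 31741) ≈ 0.73785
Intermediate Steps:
V = -23210
Mul(Add(-210, V), Pow(Add(-48844, 17103), -1)) = Mul(Add(-210, -23210), Pow(Add(-48844, 17103), -1)) = Mul(-23420, Pow(-31741, -1)) = Mul(-23420, Rational(-1, 31741)) = Rational(23420, 31741)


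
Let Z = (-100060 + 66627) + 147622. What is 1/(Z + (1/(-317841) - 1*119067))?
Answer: -317841/1550428399 ≈ -0.00020500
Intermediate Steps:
Z = 114189 (Z = -33433 + 147622 = 114189)
1/(Z + (1/(-317841) - 1*119067)) = 1/(114189 + (1/(-317841) - 1*119067)) = 1/(114189 + (-1/317841 - 119067)) = 1/(114189 - 37844374348/317841) = 1/(-1550428399/317841) = -317841/1550428399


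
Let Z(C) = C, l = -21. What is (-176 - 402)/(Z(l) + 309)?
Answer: -289/144 ≈ -2.0069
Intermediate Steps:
(-176 - 402)/(Z(l) + 309) = (-176 - 402)/(-21 + 309) = -578/288 = -578*1/288 = -289/144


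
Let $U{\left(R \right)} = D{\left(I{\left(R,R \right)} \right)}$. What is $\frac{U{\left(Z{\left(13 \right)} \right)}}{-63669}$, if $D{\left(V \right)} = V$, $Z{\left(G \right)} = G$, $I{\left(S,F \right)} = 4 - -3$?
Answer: $- \frac{7}{63669} \approx -0.00010994$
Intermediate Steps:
$I{\left(S,F \right)} = 7$ ($I{\left(S,F \right)} = 4 + 3 = 7$)
$U{\left(R \right)} = 7$
$\frac{U{\left(Z{\left(13 \right)} \right)}}{-63669} = \frac{7}{-63669} = 7 \left(- \frac{1}{63669}\right) = - \frac{7}{63669}$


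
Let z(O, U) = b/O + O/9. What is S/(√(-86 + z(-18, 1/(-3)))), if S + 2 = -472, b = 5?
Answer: 1422*I*√3178/1589 ≈ 50.449*I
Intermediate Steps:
z(O, U) = 5/O + O/9
S = -474 (S = -2 - 472 = -474)
S/(√(-86 + z(-18, 1/(-3)))) = -474/√(-86 + (5/(-18) + (⅑)*(-18))) = -474/√(-86 + (5*(-1/18) - 2)) = -474/√(-86 + (-5/18 - 2)) = -474/√(-86 - 41/18) = -474*(-3*I*√3178/1589) = -(-1422)*I*√3178/1589 = 1422*I*√3178/1589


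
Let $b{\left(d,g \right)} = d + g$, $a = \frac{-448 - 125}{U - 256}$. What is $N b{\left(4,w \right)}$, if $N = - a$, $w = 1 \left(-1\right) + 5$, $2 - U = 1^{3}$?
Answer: $- \frac{1528}{85} \approx -17.976$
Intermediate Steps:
$U = 1$ ($U = 2 - 1^{3} = 2 - 1 = 1$)
$a = \frac{191}{85}$ ($a = \frac{-448 - 125}{1 - 256} = - \frac{573}{-255} = \left(-573\right) \left(- \frac{1}{255}\right) = \frac{191}{85} \approx 2.2471$)
$w = 4$ ($w = -1 + 5 = 4$)
$N = - \frac{191}{85}$ ($N = \left(-1\right) \frac{191}{85} = - \frac{191}{85} \approx -2.2471$)
$N b{\left(4,w \right)} = - \frac{191 \left(4 + 4\right)}{85} = \left(- \frac{191}{85}\right) 8 = - \frac{1528}{85}$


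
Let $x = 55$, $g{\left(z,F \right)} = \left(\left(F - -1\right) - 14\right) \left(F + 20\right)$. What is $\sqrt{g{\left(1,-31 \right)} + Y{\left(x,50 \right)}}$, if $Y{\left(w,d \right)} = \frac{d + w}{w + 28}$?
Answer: $\frac{\sqrt{3342991}}{83} \approx 22.029$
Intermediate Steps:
$g{\left(z,F \right)} = \left(-13 + F\right) \left(20 + F\right)$ ($g{\left(z,F \right)} = \left(\left(F + 1\right) - 14\right) \left(20 + F\right) = \left(\left(1 + F\right) - 14\right) \left(20 + F\right) = \left(-13 + F\right) \left(20 + F\right)$)
$Y{\left(w,d \right)} = \frac{d + w}{28 + w}$
$\sqrt{g{\left(1,-31 \right)} + Y{\left(x,50 \right)}} = \sqrt{\left(-260 + \left(-31\right)^{2} + 7 \left(-31\right)\right) + \frac{50 + 55}{28 + 55}} = \sqrt{\left(-260 + 961 - 217\right) + \frac{1}{83} \cdot 105} = \sqrt{484 + \frac{1}{83} \cdot 105} = \sqrt{484 + \frac{105}{83}} = \sqrt{\frac{40277}{83}} = \frac{\sqrt{3342991}}{83}$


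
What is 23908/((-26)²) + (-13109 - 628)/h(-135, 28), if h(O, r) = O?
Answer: 1042816/7605 ≈ 137.12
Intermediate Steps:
23908/((-26)²) + (-13109 - 628)/h(-135, 28) = 23908/((-26)²) + (-13109 - 628)/(-135) = 23908/676 - 13737*(-1/135) = 23908*(1/676) + 4579/45 = 5977/169 + 4579/45 = 1042816/7605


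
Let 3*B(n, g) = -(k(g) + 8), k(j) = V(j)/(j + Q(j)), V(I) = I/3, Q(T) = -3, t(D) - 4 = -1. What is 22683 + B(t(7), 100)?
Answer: 19799831/873 ≈ 22680.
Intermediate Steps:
t(D) = 3 (t(D) = 4 - 1 = 3)
V(I) = I/3 (V(I) = I*(⅓) = I/3)
k(j) = j/(3*(-3 + j)) (k(j) = (j/3)/(j - 3) = (j/3)/(-3 + j) = j/(3*(-3 + j)))
B(n, g) = -8/3 - g/(9*(-3 + g)) (B(n, g) = (-(g/(3*(-3 + g)) + 8))/3 = (-(8 + g/(3*(-3 + g))))/3 = (-8 - g/(3*(-3 + g)))/3 = -8/3 - g/(9*(-3 + g)))
22683 + B(t(7), 100) = 22683 + (72 - 25*100)/(9*(-3 + 100)) = 22683 + (⅑)*(72 - 2500)/97 = 22683 + (⅑)*(1/97)*(-2428) = 22683 - 2428/873 = 19799831/873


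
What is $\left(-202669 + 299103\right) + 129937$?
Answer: $226371$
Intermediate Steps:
$\left(-202669 + 299103\right) + 129937 = 96434 + 129937 = 226371$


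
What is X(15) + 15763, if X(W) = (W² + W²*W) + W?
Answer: 19378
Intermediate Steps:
X(W) = W + W² + W³ (X(W) = (W² + W³) + W = W + W² + W³)
X(15) + 15763 = 15*(1 + 15 + 15²) + 15763 = 15*(1 + 15 + 225) + 15763 = 15*241 + 15763 = 3615 + 15763 = 19378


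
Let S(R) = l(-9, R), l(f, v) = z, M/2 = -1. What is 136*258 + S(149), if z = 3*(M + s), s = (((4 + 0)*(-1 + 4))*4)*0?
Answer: 35082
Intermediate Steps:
s = 0 (s = ((4*3)*4)*0 = (12*4)*0 = 48*0 = 0)
M = -2 (M = 2*(-1) = -2)
z = -6 (z = 3*(-2 + 0) = 3*(-2) = -6)
l(f, v) = -6
S(R) = -6
136*258 + S(149) = 136*258 - 6 = 35088 - 6 = 35082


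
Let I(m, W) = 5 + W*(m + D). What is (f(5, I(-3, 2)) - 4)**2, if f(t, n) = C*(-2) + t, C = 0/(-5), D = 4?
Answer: 1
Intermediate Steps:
C = 0 (C = 0*(-1/5) = 0)
I(m, W) = 5 + W*(4 + m) (I(m, W) = 5 + W*(m + 4) = 5 + W*(4 + m))
f(t, n) = t (f(t, n) = 0*(-2) + t = 0 + t = t)
(f(5, I(-3, 2)) - 4)**2 = (5 - 4)**2 = 1**2 = 1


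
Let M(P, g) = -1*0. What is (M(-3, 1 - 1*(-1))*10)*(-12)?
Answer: 0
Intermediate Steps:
M(P, g) = 0
(M(-3, 1 - 1*(-1))*10)*(-12) = (0*10)*(-12) = 0*(-12) = 0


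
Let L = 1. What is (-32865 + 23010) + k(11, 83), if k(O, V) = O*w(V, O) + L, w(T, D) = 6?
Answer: -9788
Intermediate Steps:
k(O, V) = 1 + 6*O (k(O, V) = O*6 + 1 = 6*O + 1 = 1 + 6*O)
(-32865 + 23010) + k(11, 83) = (-32865 + 23010) + (1 + 6*11) = -9855 + (1 + 66) = -9855 + 67 = -9788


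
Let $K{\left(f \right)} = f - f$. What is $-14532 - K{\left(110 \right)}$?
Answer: $-14532$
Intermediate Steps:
$K{\left(f \right)} = 0$
$-14532 - K{\left(110 \right)} = -14532 - 0 = -14532 + 0 = -14532$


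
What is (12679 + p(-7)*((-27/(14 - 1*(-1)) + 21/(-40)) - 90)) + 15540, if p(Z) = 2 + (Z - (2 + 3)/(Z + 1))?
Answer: 457659/16 ≈ 28604.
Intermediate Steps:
p(Z) = 2 + Z - 5/(1 + Z) (p(Z) = 2 + (Z - 5/(1 + Z)) = 2 + Z - 5/(1 + Z))
(12679 + p(-7)*((-27/(14 - 1*(-1)) + 21/(-40)) - 90)) + 15540 = (12679 + ((-3 + (-7)² + 3*(-7))/(1 - 7))*((-27/(14 - 1*(-1)) + 21/(-40)) - 90)) + 15540 = (12679 + ((-3 + 49 - 21)/(-6))*((-27/(14 + 1) + 21*(-1/40)) - 90)) + 15540 = (12679 + (-⅙*25)*((-27/15 - 21/40) - 90)) + 15540 = (12679 - 25*((-27*1/15 - 21/40) - 90)/6) + 15540 = (12679 - 25*((-9/5 - 21/40) - 90)/6) + 15540 = (12679 - 25*(-93/40 - 90)/6) + 15540 = (12679 - 25/6*(-3693/40)) + 15540 = (12679 + 6155/16) + 15540 = 209019/16 + 15540 = 457659/16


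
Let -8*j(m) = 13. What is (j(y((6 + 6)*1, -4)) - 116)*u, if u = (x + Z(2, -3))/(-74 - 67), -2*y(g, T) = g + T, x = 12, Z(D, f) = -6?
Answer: 941/188 ≈ 5.0053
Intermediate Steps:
y(g, T) = -T/2 - g/2 (y(g, T) = -(g + T)/2 = -(T + g)/2 = -T/2 - g/2)
j(m) = -13/8 (j(m) = -⅛*13 = -13/8)
u = -2/47 (u = (12 - 6)/(-74 - 67) = 6/(-141) = 6*(-1/141) = -2/47 ≈ -0.042553)
(j(y((6 + 6)*1, -4)) - 116)*u = (-13/8 - 116)*(-2/47) = -941/8*(-2/47) = 941/188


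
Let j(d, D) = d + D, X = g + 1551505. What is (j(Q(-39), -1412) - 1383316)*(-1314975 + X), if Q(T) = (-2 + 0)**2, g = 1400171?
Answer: -2266379155524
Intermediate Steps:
X = 2951676 (X = 1400171 + 1551505 = 2951676)
Q(T) = 4 (Q(T) = (-2)**2 = 4)
j(d, D) = D + d
(j(Q(-39), -1412) - 1383316)*(-1314975 + X) = ((-1412 + 4) - 1383316)*(-1314975 + 2951676) = (-1408 - 1383316)*1636701 = -1384724*1636701 = -2266379155524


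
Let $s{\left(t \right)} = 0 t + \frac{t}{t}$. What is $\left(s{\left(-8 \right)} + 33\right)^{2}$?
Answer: $1156$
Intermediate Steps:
$s{\left(t \right)} = 1$ ($s{\left(t \right)} = 0 + 1 = 1$)
$\left(s{\left(-8 \right)} + 33\right)^{2} = \left(1 + 33\right)^{2} = 34^{2} = 1156$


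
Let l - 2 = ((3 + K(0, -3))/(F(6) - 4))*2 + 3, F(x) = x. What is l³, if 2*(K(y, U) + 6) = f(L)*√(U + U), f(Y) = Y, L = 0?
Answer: 8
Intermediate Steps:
K(y, U) = -6 (K(y, U) = -6 + (0*√(U + U))/2 = -6 + (0*√(2*U))/2 = -6 + (0*(√2*√U))/2 = -6 + (½)*0 = -6 + 0 = -6)
l = 2 (l = 2 + (((3 - 6)/(6 - 4))*2 + 3) = 2 + (-3/2*2 + 3) = 2 + (-3 + 3) = 2 + 0 = 2)
l³ = 2³ = 8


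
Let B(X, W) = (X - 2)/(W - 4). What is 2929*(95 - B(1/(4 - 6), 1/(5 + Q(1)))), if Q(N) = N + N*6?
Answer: 12990115/47 ≈ 2.7639e+5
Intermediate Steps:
Q(N) = 7*N (Q(N) = N + 6*N = 7*N)
B(X, W) = (-2 + X)/(-4 + W)
2929*(95 - B(1/(4 - 6), 1/(5 + Q(1)))) = 2929*(95 - (-2 + 1/(4 - 6))/(-4 + 1/(5 + 7*1))) = 2929*(95 - (-2 + 1/(-2))/(-4 + 1/(5 + 7))) = 2929*(95 - (-2 - 1/2)/(-4 + 1/12)) = 2929*(95 - (-5)/((-4 + 1/12)*2)) = 2929*(95 - (-5)/((-47/12)*2)) = 2929*(95 - (-12)*(-5)/(47*2)) = 2929*(95 - 1*30/47) = 2929*(95 - 30/47) = 2929*(4435/47) = 12990115/47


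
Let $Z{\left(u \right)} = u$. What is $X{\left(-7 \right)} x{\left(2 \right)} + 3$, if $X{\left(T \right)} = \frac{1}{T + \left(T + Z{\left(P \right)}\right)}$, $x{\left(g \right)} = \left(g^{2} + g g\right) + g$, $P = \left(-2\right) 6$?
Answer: $\frac{34}{13} \approx 2.6154$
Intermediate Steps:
$P = -12$
$x{\left(g \right)} = g + 2 g^{2}$ ($x{\left(g \right)} = \left(g^{2} + g^{2}\right) + g = 2 g^{2} + g = g + 2 g^{2}$)
$X{\left(T \right)} = \frac{1}{-12 + 2 T}$ ($X{\left(T \right)} = \frac{1}{T + \left(T - 12\right)} = \frac{1}{T + \left(-12 + T\right)} = \frac{1}{-12 + 2 T}$)
$X{\left(-7 \right)} x{\left(2 \right)} + 3 = \frac{1}{2 \left(-6 - 7\right)} 2 \left(1 + 2 \cdot 2\right) + 3 = \frac{1}{2 \left(-13\right)} 2 \left(1 + 4\right) + 3 = \frac{1}{2} \left(- \frac{1}{13}\right) 2 \cdot 5 + 3 = \left(- \frac{1}{26}\right) 10 + 3 = - \frac{5}{13} + 3 = \frac{34}{13}$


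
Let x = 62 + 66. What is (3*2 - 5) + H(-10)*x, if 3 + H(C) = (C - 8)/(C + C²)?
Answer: -2043/5 ≈ -408.60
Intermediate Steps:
H(C) = -3 + (-8 + C)/(C + C²) (H(C) = -3 + (C - 8)/(C + C²) = -3 + (-8 + C)/(C + C²))
x = 128
(3*2 - 5) + H(-10)*x = (3*2 - 5) + ((-8 - 3*(-10)² - 2*(-10))/((-10)*(1 - 10)))*128 = (6 - 5) - ⅒*(-8 - 3*100 + 20)/(-9)*128 = 1 - ⅒*(-⅑)*(-8 - 300 + 20)*128 = 1 - ⅒*(-⅑)*(-288)*128 = 1 - 16/5*128 = 1 - 2048/5 = -2043/5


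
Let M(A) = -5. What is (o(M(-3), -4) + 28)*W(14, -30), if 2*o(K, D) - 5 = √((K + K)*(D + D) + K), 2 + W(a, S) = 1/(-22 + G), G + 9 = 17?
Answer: -1769/28 - 145*√3/28 ≈ -72.148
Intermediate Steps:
G = 8 (G = -9 + 17 = 8)
W(a, S) = -29/14 (W(a, S) = -2 + 1/(-22 + 8) = -2 + 1/(-14) = -2 - 1/14 = -29/14)
o(K, D) = 5/2 + √(K + 4*D*K)/2 (o(K, D) = 5/2 + √((K + K)*(D + D) + K)/2 = 5/2 + √((2*K)*(2*D) + K)/2 = 5/2 + √(4*D*K + K)/2 = 5/2 + √(K + 4*D*K)/2)
(o(M(-3), -4) + 28)*W(14, -30) = ((5/2 + √(-5*(1 + 4*(-4)))/2) + 28)*(-29/14) = ((5/2 + √(-5*(1 - 16))/2) + 28)*(-29/14) = ((5/2 + √(-5*(-15))/2) + 28)*(-29/14) = ((5/2 + √75/2) + 28)*(-29/14) = ((5/2 + (5*√3)/2) + 28)*(-29/14) = ((5/2 + 5*√3/2) + 28)*(-29/14) = (61/2 + 5*√3/2)*(-29/14) = -1769/28 - 145*√3/28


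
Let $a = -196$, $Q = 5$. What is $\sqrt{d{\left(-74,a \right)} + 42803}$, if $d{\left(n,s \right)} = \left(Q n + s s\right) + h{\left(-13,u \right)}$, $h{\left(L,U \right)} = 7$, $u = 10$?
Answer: $6 \sqrt{2246} \approx 284.35$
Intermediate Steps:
$d{\left(n,s \right)} = 7 + s^{2} + 5 n$ ($d{\left(n,s \right)} = \left(5 n + s s\right) + 7 = \left(5 n + s^{2}\right) + 7 = \left(s^{2} + 5 n\right) + 7 = 7 + s^{2} + 5 n$)
$\sqrt{d{\left(-74,a \right)} + 42803} = \sqrt{\left(7 + \left(-196\right)^{2} + 5 \left(-74\right)\right) + 42803} = \sqrt{\left(7 + 38416 - 370\right) + 42803} = \sqrt{38053 + 42803} = \sqrt{80856} = 6 \sqrt{2246}$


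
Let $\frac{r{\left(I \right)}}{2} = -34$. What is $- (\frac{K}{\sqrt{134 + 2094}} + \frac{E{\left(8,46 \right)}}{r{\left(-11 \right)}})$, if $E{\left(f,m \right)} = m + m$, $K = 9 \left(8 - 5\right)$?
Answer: $\frac{23}{17} - \frac{27 \sqrt{557}}{1114} \approx 0.78093$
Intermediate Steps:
$K = 27$ ($K = 9 \cdot 3 = 27$)
$r{\left(I \right)} = -68$ ($r{\left(I \right)} = 2 \left(-34\right) = -68$)
$E{\left(f,m \right)} = 2 m$
$- (\frac{K}{\sqrt{134 + 2094}} + \frac{E{\left(8,46 \right)}}{r{\left(-11 \right)}}) = - (\frac{27}{\sqrt{134 + 2094}} + \frac{2 \cdot 46}{-68}) = - (\frac{27}{\sqrt{2228}} + 92 \left(- \frac{1}{68}\right)) = - (\frac{27}{2 \sqrt{557}} - \frac{23}{17}) = - (27 \frac{\sqrt{557}}{1114} - \frac{23}{17}) = - (\frac{27 \sqrt{557}}{1114} - \frac{23}{17}) = - (- \frac{23}{17} + \frac{27 \sqrt{557}}{1114}) = \frac{23}{17} - \frac{27 \sqrt{557}}{1114}$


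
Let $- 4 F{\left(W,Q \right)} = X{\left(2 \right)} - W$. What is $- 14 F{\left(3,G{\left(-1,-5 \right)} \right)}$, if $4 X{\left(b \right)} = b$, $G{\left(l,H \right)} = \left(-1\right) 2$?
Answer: $- \frac{35}{4} \approx -8.75$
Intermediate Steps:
$G{\left(l,H \right)} = -2$
$X{\left(b \right)} = \frac{b}{4}$
$F{\left(W,Q \right)} = - \frac{1}{8} + \frac{W}{4}$ ($F{\left(W,Q \right)} = - \frac{\frac{1}{4} \cdot 2 - W}{4} = - \frac{\frac{1}{2} - W}{4} = - \frac{1}{8} + \frac{W}{4}$)
$- 14 F{\left(3,G{\left(-1,-5 \right)} \right)} = - 14 \left(- \frac{1}{8} + \frac{1}{4} \cdot 3\right) = - 14 \left(- \frac{1}{8} + \frac{3}{4}\right) = \left(-14\right) \frac{5}{8} = - \frac{35}{4}$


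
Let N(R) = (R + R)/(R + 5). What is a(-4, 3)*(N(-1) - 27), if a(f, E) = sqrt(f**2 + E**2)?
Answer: -275/2 ≈ -137.50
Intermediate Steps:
N(R) = 2*R/(5 + R) (N(R) = (2*R)/(5 + R) = 2*R/(5 + R))
a(f, E) = sqrt(E**2 + f**2)
a(-4, 3)*(N(-1) - 27) = sqrt(3**2 + (-4)**2)*(2*(-1)/(5 - 1) - 27) = sqrt(9 + 16)*(2*(-1)/4 - 27) = sqrt(25)*(2*(-1)*(1/4) - 27) = 5*(-1/2 - 27) = 5*(-55/2) = -275/2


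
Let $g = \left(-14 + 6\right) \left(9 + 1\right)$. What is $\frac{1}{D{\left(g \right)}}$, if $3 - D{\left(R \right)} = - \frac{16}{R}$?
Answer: $\frac{5}{14} \approx 0.35714$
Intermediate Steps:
$g = -80$ ($g = \left(-8\right) 10 = -80$)
$D{\left(R \right)} = 3 + \frac{16}{R}$ ($D{\left(R \right)} = 3 - - \frac{16}{R} = 3 + \frac{16}{R}$)
$\frac{1}{D{\left(g \right)}} = \frac{1}{3 + \frac{16}{-80}} = \frac{1}{3 + 16 \left(- \frac{1}{80}\right)} = \frac{1}{3 - \frac{1}{5}} = \frac{1}{\frac{14}{5}} = \frac{5}{14}$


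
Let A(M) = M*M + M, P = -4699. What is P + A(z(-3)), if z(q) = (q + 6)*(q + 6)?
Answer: -4609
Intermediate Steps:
z(q) = (6 + q)² (z(q) = (6 + q)*(6 + q) = (6 + q)²)
A(M) = M + M² (A(M) = M² + M = M + M²)
P + A(z(-3)) = -4699 + (6 - 3)²*(1 + (6 - 3)²) = -4699 + 3²*(1 + 3²) = -4699 + 9*(1 + 9) = -4699 + 9*10 = -4699 + 90 = -4609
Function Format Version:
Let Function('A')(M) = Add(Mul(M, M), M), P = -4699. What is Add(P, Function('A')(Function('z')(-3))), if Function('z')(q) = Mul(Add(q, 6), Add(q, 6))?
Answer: -4609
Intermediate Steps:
Function('z')(q) = Pow(Add(6, q), 2) (Function('z')(q) = Mul(Add(6, q), Add(6, q)) = Pow(Add(6, q), 2))
Function('A')(M) = Add(M, Pow(M, 2)) (Function('A')(M) = Add(Pow(M, 2), M) = Add(M, Pow(M, 2)))
Add(P, Function('A')(Function('z')(-3))) = Add(-4699, Mul(Pow(Add(6, -3), 2), Add(1, Pow(Add(6, -3), 2)))) = Add(-4699, Mul(Pow(3, 2), Add(1, Pow(3, 2)))) = Add(-4699, Mul(9, Add(1, 9))) = Add(-4699, Mul(9, 10)) = Add(-4699, 90) = -4609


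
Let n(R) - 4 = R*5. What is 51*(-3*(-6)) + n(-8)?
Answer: 882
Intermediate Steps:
n(R) = 4 + 5*R (n(R) = 4 + R*5 = 4 + 5*R)
51*(-3*(-6)) + n(-8) = 51*(-3*(-6)) + (4 + 5*(-8)) = 51*18 + (4 - 40) = 918 - 36 = 882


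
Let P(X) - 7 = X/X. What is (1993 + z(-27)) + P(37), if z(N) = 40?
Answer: 2041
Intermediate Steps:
P(X) = 8 (P(X) = 7 + X/X = 7 + 1 = 8)
(1993 + z(-27)) + P(37) = (1993 + 40) + 8 = 2033 + 8 = 2041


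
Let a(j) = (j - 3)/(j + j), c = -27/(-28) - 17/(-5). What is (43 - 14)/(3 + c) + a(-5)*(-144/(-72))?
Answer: 28548/5155 ≈ 5.5379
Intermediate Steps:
c = 611/140 (c = -27*(-1/28) - 17*(-⅕) = 27/28 + 17/5 = 611/140 ≈ 4.3643)
a(j) = (-3 + j)/(2*j) (a(j) = (-3 + j)/((2*j)) = (-3 + j)*(1/(2*j)) = (-3 + j)/(2*j))
(43 - 14)/(3 + c) + a(-5)*(-144/(-72)) = (43 - 14)/(3 + 611/140) + ((½)*(-3 - 5)/(-5))*(-144/(-72)) = 29/(1031/140) + ((½)*(-⅕)*(-8))*(-144*(-1/72)) = 29*(140/1031) + (⅘)*2 = 4060/1031 + 8/5 = 28548/5155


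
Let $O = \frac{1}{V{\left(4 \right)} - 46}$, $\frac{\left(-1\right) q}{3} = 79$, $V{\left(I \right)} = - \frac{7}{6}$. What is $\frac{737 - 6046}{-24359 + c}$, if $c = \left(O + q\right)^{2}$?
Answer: $- \frac{425192501}{2548435978} \approx -0.16684$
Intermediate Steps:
$V{\left(I \right)} = - \frac{7}{6}$ ($V{\left(I \right)} = \left(-7\right) \frac{1}{6} = - \frac{7}{6}$)
$q = -237$ ($q = \left(-3\right) 79 = -237$)
$O = - \frac{6}{283}$ ($O = \frac{1}{- \frac{7}{6} - 46} = \frac{1}{- \frac{283}{6}} = - \frac{6}{283} \approx -0.021201$)
$c = \frac{4499323929}{80089}$ ($c = \left(- \frac{6}{283} - 237\right)^{2} = \left(- \frac{67077}{283}\right)^{2} = \frac{4499323929}{80089} \approx 56179.0$)
$\frac{737 - 6046}{-24359 + c} = \frac{737 - 6046}{-24359 + \frac{4499323929}{80089}} = - \frac{5309}{\frac{2548435978}{80089}} = \left(-5309\right) \frac{80089}{2548435978} = - \frac{425192501}{2548435978}$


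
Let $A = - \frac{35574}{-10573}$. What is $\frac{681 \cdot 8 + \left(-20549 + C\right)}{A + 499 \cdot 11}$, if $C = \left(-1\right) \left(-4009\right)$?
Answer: $- \frac{117275716}{58070771} \approx -2.0195$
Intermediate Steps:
$C = 4009$
$A = \frac{35574}{10573}$ ($A = \left(-35574\right) \left(- \frac{1}{10573}\right) = \frac{35574}{10573} \approx 3.3646$)
$\frac{681 \cdot 8 + \left(-20549 + C\right)}{A + 499 \cdot 11} = \frac{681 \cdot 8 + \left(-20549 + 4009\right)}{\frac{35574}{10573} + 499 \cdot 11} = \frac{5448 - 16540}{\frac{35574}{10573} + 5489} = - \frac{11092}{\frac{58070771}{10573}} = \left(-11092\right) \frac{10573}{58070771} = - \frac{117275716}{58070771}$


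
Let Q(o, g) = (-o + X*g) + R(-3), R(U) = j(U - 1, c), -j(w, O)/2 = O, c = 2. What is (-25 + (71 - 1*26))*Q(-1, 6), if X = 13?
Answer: 1500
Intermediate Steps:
j(w, O) = -2*O
R(U) = -4 (R(U) = -2*2 = -4)
Q(o, g) = -4 - o + 13*g (Q(o, g) = (-o + 13*g) - 4 = -4 - o + 13*g)
(-25 + (71 - 1*26))*Q(-1, 6) = (-25 + (71 - 1*26))*(-4 - 1*(-1) + 13*6) = (-25 + (71 - 26))*(-4 + 1 + 78) = (-25 + 45)*75 = 20*75 = 1500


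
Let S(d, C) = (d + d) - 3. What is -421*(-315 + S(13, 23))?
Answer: 122932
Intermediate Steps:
S(d, C) = -3 + 2*d (S(d, C) = 2*d - 3 = -3 + 2*d)
-421*(-315 + S(13, 23)) = -421*(-315 + (-3 + 2*13)) = -421*(-315 + (-3 + 26)) = -421*(-315 + 23) = -421*(-292) = 122932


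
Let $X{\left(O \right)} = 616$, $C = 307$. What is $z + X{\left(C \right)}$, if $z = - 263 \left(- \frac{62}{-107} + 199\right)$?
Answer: $- \frac{5550453}{107} \approx -51873.0$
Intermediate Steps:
$z = - \frac{5616365}{107}$ ($z = - 263 \left(\left(-62\right) \left(- \frac{1}{107}\right) + 199\right) = - 263 \left(\frac{62}{107} + 199\right) = \left(-263\right) \frac{21355}{107} = - \frac{5616365}{107} \approx -52489.0$)
$z + X{\left(C \right)} = - \frac{5616365}{107} + 616 = - \frac{5550453}{107}$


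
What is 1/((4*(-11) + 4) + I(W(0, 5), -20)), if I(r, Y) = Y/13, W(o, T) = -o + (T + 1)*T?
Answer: -13/540 ≈ -0.024074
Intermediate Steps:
W(o, T) = -o + T*(1 + T) (W(o, T) = -o + (1 + T)*T = -o + T*(1 + T))
I(r, Y) = Y/13 (I(r, Y) = Y*(1/13) = Y/13)
1/((4*(-11) + 4) + I(W(0, 5), -20)) = 1/((4*(-11) + 4) + (1/13)*(-20)) = 1/((-44 + 4) - 20/13) = 1/(-40 - 20/13) = 1/(-540/13) = -13/540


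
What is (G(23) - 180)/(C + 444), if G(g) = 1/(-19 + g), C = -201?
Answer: -719/972 ≈ -0.73971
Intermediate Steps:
(G(23) - 180)/(C + 444) = (1/(-19 + 23) - 180)/(-201 + 444) = (1/4 - 180)/243 = (1/4 - 180)*(1/243) = -719/4*1/243 = -719/972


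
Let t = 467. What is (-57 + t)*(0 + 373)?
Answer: 152930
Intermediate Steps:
(-57 + t)*(0 + 373) = (-57 + 467)*(0 + 373) = 410*373 = 152930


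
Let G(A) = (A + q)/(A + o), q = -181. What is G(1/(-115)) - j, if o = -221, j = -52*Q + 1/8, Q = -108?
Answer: -142718617/25416 ≈ -5615.3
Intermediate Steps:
j = 44929/8 (j = -52*(-108) + 1/8 = 5616 + ⅛ = 44929/8 ≈ 5616.1)
G(A) = (-181 + A)/(-221 + A) (G(A) = (A - 181)/(A - 221) = (-181 + A)/(-221 + A))
G(1/(-115)) - j = (-181 + 1/(-115))/(-221 + 1/(-115)) - 1*44929/8 = (-181 - 1/115)/(-221 - 1/115) - 44929/8 = -20816/115/(-25416/115) - 44929/8 = -115/25416*(-20816/115) - 44929/8 = 2602/3177 - 44929/8 = -142718617/25416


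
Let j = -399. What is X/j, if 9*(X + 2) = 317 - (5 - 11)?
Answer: -305/3591 ≈ -0.084935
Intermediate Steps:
X = 305/9 (X = -2 + (317 - (5 - 11))/9 = -2 + (317 - (-6))/9 = -2 + (317 - 1*(-6))/9 = -2 + (317 + 6)/9 = -2 + (⅑)*323 = -2 + 323/9 = 305/9 ≈ 33.889)
X/j = (305/9)/(-399) = (305/9)*(-1/399) = -305/3591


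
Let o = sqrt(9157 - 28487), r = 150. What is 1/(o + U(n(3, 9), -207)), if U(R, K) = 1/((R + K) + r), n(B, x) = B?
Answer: -54/56366281 - 2916*I*sqrt(19330)/56366281 ≈ -9.5802e-7 - 0.0071926*I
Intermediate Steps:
U(R, K) = 1/(150 + K + R) (U(R, K) = 1/((R + K) + 150) = 1/((K + R) + 150) = 1/(150 + K + R))
o = I*sqrt(19330) (o = sqrt(-19330) = I*sqrt(19330) ≈ 139.03*I)
1/(o + U(n(3, 9), -207)) = 1/(I*sqrt(19330) + 1/(150 - 207 + 3)) = 1/(I*sqrt(19330) + 1/(-54)) = 1/(I*sqrt(19330) - 1/54) = 1/(-1/54 + I*sqrt(19330))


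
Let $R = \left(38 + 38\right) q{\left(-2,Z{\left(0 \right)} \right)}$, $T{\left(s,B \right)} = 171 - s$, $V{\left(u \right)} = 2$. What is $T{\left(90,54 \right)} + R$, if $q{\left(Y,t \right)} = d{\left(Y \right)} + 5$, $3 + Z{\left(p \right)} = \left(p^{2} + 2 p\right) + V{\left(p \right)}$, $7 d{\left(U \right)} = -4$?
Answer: $\frac{2923}{7} \approx 417.57$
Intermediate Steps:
$d{\left(U \right)} = - \frac{4}{7}$ ($d{\left(U \right)} = \frac{1}{7} \left(-4\right) = - \frac{4}{7}$)
$Z{\left(p \right)} = -1 + p^{2} + 2 p$ ($Z{\left(p \right)} = -3 + \left(\left(p^{2} + 2 p\right) + 2\right) = -3 + \left(2 + p^{2} + 2 p\right) = -1 + p^{2} + 2 p$)
$q{\left(Y,t \right)} = \frac{31}{7}$ ($q{\left(Y,t \right)} = - \frac{4}{7} + 5 = \frac{31}{7}$)
$R = \frac{2356}{7}$ ($R = \left(38 + 38\right) \frac{31}{7} = 76 \cdot \frac{31}{7} = \frac{2356}{7} \approx 336.57$)
$T{\left(90,54 \right)} + R = \left(171 - 90\right) + \frac{2356}{7} = 81 + \frac{2356}{7} = \frac{2923}{7}$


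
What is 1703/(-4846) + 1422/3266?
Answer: 664507/7913518 ≈ 0.083971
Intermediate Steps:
1703/(-4846) + 1422/3266 = 1703*(-1/4846) + 1422*(1/3266) = -1703/4846 + 711/1633 = 664507/7913518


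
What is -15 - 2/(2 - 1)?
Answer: -17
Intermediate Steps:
-15 - 2/(2 - 1) = -15 - 2/1 = -15 - 2*1 = -15 - 2 = -17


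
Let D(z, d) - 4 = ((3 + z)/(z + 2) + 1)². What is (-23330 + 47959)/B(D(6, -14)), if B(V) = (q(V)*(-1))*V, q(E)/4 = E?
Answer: -25220096/297025 ≈ -84.909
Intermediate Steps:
q(E) = 4*E
D(z, d) = 4 + (1 + (3 + z)/(2 + z))² (D(z, d) = 4 + ((3 + z)/(z + 2) + 1)² = 4 + ((3 + z)/(2 + z) + 1)² = 4 + (1 + (3 + z)/(2 + z))²)
B(V) = -4*V² (B(V) = ((4*V)*(-1))*V = (-4*V)*V = -4*V²)
(-23330 + 47959)/B(D(6, -14)) = (-23330 + 47959)/((-4*(4 + (5 + 2*6)²/(2 + 6)²)²)) = 24629/((-4*(4 + (5 + 12)²/8²)²)) = 24629/((-4*(4 + (1/64)*17²)²)) = 24629/((-4*(4 + (1/64)*289)²)) = 24629/((-4*(4 + 289/64)²)) = 24629/((-4*(545/64)²)) = 24629/((-4*297025/4096)) = 24629/(-297025/1024) = 24629*(-1024/297025) = -25220096/297025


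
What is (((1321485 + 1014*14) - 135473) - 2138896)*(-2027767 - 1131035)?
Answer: 2965129531776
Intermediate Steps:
(((1321485 + 1014*14) - 135473) - 2138896)*(-2027767 - 1131035) = (((1321485 + 14196) - 135473) - 2138896)*(-3158802) = ((1335681 - 135473) - 2138896)*(-3158802) = (1200208 - 2138896)*(-3158802) = -938688*(-3158802) = 2965129531776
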